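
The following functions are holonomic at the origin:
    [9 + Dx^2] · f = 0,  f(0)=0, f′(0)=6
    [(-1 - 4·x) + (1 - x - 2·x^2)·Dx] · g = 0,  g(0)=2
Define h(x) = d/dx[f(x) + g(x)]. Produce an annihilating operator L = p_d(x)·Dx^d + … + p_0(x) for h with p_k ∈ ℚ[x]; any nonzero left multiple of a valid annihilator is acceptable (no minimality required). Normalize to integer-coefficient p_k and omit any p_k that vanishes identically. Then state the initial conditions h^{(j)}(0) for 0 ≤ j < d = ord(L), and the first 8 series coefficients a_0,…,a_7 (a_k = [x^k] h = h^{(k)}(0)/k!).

f: a_k = 0, 6, 0, -9, 0, 81/20, 0, -243/280, …
g: a_k = 2, 2, 6, 10, 22, 42, 86, 170, …
h₀=f+g: left-lcm gives L₀, ord ≤ 3.
Derive L from L₀ (diff closure).
L = (954 + 3600·x + 8154·x^2 + 4140·x^3 + 5760·x^4 + 3888·x^5 + 2592·x^6) + (-117 - 369·x + 585·x^2 + 747·x^3 + 90·x^4 + 828·x^5 + 1512·x^6 + 864·x^7)·Dx + (106 + 400·x + 906·x^2 + 460·x^3 + 640·x^4 + 432·x^5 + 288·x^6)·Dx^2 + (-13 - 41·x + 65·x^2 + 83·x^3 + 10·x^4 + 92·x^5 + 168·x^6 + 96·x^7)·Dx^3  (order 3).
h: a_k = 8, 12, 3, 88, 921/4, 516, 47357/40, 2736, …
ICs: h(0) = 8, h′(0) = 12, h′′(0) = 6.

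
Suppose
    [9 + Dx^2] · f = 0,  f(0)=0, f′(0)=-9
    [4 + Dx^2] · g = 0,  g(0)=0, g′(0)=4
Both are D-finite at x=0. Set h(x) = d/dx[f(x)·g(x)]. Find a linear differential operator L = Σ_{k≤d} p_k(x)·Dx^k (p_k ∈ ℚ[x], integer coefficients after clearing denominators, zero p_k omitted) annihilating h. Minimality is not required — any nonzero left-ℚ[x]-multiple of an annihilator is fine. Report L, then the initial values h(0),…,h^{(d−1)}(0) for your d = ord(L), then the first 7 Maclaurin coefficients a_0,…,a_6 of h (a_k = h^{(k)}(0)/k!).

f: a_k = 0, -9, 0, 27/2, 0, -243/40, 0, …
g: a_k = 0, 4, 0, -8/3, 0, 8/15, 0, …
L₀ := L_f ⊗_s L_g (sym. prod.), ord ≤ 4.
h₀' ⇒ L via d/dx closure of L₀.
L = 25 + 26·Dx^2 + Dx^4  (order 4).
h: a_k = 0, -72, 0, 312, 0, -1953/5, 0, …
ICs: h(0) = 0, h′(0) = -72, h′′(0) = 0, h′′′(0) = 1872.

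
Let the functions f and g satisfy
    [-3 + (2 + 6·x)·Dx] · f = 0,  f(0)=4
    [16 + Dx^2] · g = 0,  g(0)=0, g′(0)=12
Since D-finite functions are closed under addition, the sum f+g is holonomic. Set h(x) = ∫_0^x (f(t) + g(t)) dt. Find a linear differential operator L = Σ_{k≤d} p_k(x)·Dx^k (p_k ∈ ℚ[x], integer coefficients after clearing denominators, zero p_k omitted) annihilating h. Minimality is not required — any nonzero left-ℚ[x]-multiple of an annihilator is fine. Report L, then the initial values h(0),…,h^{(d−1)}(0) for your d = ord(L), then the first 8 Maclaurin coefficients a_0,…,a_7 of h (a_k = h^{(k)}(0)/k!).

L = (-4368 - 18432·x - 27648·x^2)·Dx + (1760 + 17568·x + 55296·x^2 + 55296·x^3)·Dx^2 + (-273 - 1152·x - 1728·x^2)·Dx^3 + (110 + 1098·x + 3456·x^2 + 3456·x^3)·Dx^4  (order 4).
h: a_k = 0, 4, 9, -3/2, -101/16, -81/32, 16697/1920, -2187/256, …
ICs: h(0) = 0, h′(0) = 4, h′′(0) = 18, h′′′(0) = -9.

f: a_k = 4, 6, -9/2, 27/4, -405/32, 1701/64, -15309/256, 72171/512, …
g: a_k = 0, 12, 0, -32, 0, 128/5, 0, -1024/105, …
Weyl lclm of L_f,L_g ⇒ L₀ (ord ≤ 3).
h=∫h₀ ⇒ L = L₀·Dx.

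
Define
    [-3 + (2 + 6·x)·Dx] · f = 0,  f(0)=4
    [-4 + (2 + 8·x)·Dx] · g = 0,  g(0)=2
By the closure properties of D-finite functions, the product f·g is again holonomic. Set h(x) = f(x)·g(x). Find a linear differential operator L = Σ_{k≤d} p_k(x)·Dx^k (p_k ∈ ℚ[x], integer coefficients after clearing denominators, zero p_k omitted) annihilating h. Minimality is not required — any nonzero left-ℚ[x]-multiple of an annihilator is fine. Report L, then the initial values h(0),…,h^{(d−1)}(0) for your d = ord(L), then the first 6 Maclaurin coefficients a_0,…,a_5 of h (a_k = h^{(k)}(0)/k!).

L = (-7 - 24·x) + (2 + 14·x + 24·x^2)·Dx  (order 1).
h: a_k = 8, 28, -1, 7/2, -197/16, 1393/32, …
ICs: h(0) = 8.

f: a_k = 4, 6, -9/2, 27/4, -405/32, 1701/64, …
g: a_k = 2, 4, -4, 8, -20, 56, …
Sym-product of L_f,L_g gives L₀ (≤ ord 1).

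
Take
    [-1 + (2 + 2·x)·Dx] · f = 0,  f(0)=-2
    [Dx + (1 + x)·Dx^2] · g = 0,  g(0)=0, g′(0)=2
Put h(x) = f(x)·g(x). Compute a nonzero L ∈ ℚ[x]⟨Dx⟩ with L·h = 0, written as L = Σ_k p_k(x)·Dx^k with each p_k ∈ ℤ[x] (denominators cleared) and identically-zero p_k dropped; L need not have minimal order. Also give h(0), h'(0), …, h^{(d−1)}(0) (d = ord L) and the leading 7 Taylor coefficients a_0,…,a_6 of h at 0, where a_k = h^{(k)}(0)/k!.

f: a_k = -2, -1, 1/4, -1/8, 5/64, -7/128, 21/512, …
g: a_k = 0, 2, -1, 2/3, -1/2, 2/5, -1/3, …
f·g: L₀ = L_f ⊗_s L_g, ord ≤ 1·2.
L = 1 + (4 + 8·x + 4·x^2)·Dx^2  (order 2).
h: a_k = 0, -4, 0, 1/6, -1/6, 71/480, -31/240, …
ICs: h(0) = 0, h′(0) = -4.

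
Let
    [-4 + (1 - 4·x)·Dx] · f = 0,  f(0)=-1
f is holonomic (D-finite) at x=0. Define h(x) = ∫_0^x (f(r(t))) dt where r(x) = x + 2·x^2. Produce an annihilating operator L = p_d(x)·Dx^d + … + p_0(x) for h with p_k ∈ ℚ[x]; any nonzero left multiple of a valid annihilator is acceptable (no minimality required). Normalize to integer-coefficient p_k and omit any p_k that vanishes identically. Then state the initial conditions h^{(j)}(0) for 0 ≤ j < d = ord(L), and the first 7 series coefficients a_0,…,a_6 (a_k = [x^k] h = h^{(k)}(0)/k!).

L = (4 + 16·x)·Dx + (-1 + 4·x + 8·x^2)·Dx^2  (order 2).
h: a_k = 0, -1, -2, -8, -32, -704/5, -640, …
ICs: h(0) = 0, h′(0) = -1.

f: a_k = -1, -4, -16, -64, -256, -1024, -4096, …
Change of var in L_f (x↦r) gives L₀.
∫: right-multiply L₀ by Dx.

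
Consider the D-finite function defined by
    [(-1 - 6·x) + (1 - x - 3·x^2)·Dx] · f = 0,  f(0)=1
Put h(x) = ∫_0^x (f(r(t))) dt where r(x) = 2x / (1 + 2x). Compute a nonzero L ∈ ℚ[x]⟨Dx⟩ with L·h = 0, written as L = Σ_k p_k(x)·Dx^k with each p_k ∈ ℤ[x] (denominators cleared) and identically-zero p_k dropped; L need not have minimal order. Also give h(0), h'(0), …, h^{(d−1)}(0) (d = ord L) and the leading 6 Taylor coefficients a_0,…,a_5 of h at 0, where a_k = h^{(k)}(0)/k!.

f: a_k = 1, 1, 4, 7, 19, 40, …
h₀=f(r): pull back L_f along r ⇒ L₀.
h=∫₀ˣh₀: take L = L₀·Dx.
L = (2 + 28·x)·Dx + (-1 - 4·x + 8·x^2 + 24·x^3)·Dx^2  (order 2).
h: a_k = 0, 1, 1, 4, 0, 144/5, …
ICs: h(0) = 0, h′(0) = 1.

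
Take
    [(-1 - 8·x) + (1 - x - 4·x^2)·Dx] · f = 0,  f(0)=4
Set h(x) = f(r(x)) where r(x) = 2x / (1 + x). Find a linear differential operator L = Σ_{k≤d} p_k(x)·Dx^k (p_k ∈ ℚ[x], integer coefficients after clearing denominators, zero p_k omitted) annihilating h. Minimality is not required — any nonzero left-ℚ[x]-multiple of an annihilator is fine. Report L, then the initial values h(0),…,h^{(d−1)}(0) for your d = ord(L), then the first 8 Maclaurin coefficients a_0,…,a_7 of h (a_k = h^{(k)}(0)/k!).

L = (2 + 34·x) + (-1 - x + 17·x^2 + 17·x^3)·Dx  (order 1).
h: a_k = 4, 8, 72, 136, 1224, 2312, 20808, 39304, …
ICs: h(0) = 4.

f: a_k = 4, 4, 20, 36, 116, 260, 724, 1764, …
f∘r: x↦r, Dx↦Dx/r' in L_f ⇒ L₀.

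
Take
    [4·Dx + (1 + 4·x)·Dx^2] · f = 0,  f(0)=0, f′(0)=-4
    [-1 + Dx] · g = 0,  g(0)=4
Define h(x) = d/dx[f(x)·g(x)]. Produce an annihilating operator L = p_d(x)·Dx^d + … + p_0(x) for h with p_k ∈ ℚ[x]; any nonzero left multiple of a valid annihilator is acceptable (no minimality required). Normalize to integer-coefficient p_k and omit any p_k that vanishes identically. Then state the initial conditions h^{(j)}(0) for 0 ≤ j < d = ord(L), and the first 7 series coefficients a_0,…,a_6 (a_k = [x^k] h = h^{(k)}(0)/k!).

f: a_k = 0, -4, 8, -64/3, 64, -1024/5, 2048/3, …
g: a_k = 4, 4, 2, 2/3, 1/6, 1/30, 1/180, …
Product ⇒ symmetric product L₀, ord ≤ 2.
Derive L from L₀ (diff closure).
L = (25 - 24·x + 16·x^2) + (-22 + 32·x - 32·x^2)·Dx + (-3 - 8·x + 16·x^2)·Dx^2  (order 2).
h: a_k = -16, 32, -184, 736, -3006, 36476/3, -2205587/45, …
ICs: h(0) = -16, h′(0) = 32.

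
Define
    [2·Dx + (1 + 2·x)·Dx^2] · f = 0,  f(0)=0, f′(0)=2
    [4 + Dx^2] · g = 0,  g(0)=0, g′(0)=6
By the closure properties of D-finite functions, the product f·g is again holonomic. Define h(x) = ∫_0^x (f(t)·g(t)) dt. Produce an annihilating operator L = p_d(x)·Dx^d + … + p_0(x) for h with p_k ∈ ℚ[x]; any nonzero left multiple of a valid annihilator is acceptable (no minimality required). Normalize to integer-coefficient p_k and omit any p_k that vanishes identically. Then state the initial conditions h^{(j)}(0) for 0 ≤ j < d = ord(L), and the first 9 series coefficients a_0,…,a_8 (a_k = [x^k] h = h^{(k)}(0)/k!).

L = (-48 + 192·x + 1216·x^2 + 2048·x^3 + 1024·x^4)·Dx + (32 + 320·x + 768·x^2 + 512·x^3)·Dx^2 + (160·x + 672·x^2 + 1024·x^3 + 512·x^4)·Dx^3 + (8 + 80·x + 192·x^2 + 128·x^3)·Dx^4 + (3 + 28·x + 92·x^2 + 128·x^3 + 64·x^4)·Dx^5  (order 5).
h: a_k = 0, 0, 0, 4, -3, 8/5, -8/3, 88/21, -31/5, …
ICs: h(0) = 0, h′(0) = 0, h′′(0) = 0, h′′′(0) = 24, h′′′′(0) = -72.

f: a_k = 0, 2, -2, 8/3, -4, 32/5, -32/3, 128/7, -32, …
g: a_k = 0, 6, 0, -4, 0, 4/5, 0, -8/105, 0, …
f·g: L₀ = L_f ⊗_s L_g, ord ≤ 2·2.
Integrate: L := L₀·Dx.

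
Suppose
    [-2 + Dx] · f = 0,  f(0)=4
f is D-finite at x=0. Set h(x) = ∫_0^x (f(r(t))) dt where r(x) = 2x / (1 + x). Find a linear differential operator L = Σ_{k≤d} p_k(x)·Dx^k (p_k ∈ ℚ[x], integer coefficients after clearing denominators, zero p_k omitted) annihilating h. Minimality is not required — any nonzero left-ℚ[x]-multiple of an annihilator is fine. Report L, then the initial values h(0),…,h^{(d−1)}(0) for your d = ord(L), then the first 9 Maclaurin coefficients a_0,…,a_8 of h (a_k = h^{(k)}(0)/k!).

L = -4·Dx + (1 + 2·x + x^2)·Dx^2  (order 2).
h: a_k = 0, 4, 8, 16/3, -4/3, -16/15, 56/45, -176/315, -34/315, …
ICs: h(0) = 0, h′(0) = 4.

f: a_k = 4, 8, 8, 16/3, 8/3, 16/15, 16/45, 32/315, 8/315, …
Substitute x→r, Dx→(1/r')Dx; clear ⇒ L₀.
Integrate: L := L₀·Dx.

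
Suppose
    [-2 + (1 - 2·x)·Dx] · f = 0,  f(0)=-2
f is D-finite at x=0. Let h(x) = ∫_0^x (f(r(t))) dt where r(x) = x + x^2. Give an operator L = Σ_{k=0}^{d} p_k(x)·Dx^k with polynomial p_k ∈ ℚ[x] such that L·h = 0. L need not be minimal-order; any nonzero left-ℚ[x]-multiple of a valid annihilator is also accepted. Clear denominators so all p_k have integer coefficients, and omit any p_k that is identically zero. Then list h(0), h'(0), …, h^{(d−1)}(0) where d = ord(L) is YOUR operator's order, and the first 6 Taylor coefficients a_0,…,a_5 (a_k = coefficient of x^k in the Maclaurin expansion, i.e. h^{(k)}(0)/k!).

L = (2 + 4·x)·Dx + (-1 + 2·x + 2·x^2)·Dx^2  (order 2).
h: a_k = 0, -2, -2, -4, -8, -88/5, …
ICs: h(0) = 0, h′(0) = -2.

f: a_k = -2, -4, -8, -16, -32, -64, …
f∘r: x↦r, Dx↦Dx/r' in L_f ⇒ L₀.
h=∫h₀ ⇒ L = L₀·Dx.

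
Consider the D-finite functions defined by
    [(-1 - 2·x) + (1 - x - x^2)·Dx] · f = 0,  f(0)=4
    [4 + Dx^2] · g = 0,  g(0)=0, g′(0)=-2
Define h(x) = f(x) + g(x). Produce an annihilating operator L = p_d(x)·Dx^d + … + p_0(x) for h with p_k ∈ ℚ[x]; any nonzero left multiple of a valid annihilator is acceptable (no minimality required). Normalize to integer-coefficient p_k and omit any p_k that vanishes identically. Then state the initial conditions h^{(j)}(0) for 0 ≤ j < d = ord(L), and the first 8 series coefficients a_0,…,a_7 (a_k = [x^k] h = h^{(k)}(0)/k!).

L = (44 + 96·x + 32·x^2 + 48·x^3 + 40·x^4 + 16·x^5) + (-16 + 20·x + 8·x^2 - 16·x^3 + 12·x^4 + 24·x^5 + 8·x^6)·Dx + (11 + 24·x + 8·x^2 + 12·x^3 + 10·x^4 + 4·x^5)·Dx^2 + (-4 + 5·x + 2·x^2 - 4·x^3 + 3·x^4 + 6·x^5 + 2·x^6)·Dx^3  (order 3).
h: a_k = 4, 2, 8, 40/3, 20, 476/15, 52, 26468/315, …
ICs: h(0) = 4, h′(0) = 2, h′′(0) = 16.

f: a_k = 4, 4, 8, 12, 20, 32, 52, 84, …
g: a_k = 0, -2, 0, 4/3, 0, -4/15, 0, 8/315, …
h₀=f+g: left-lcm gives L₀, ord ≤ 3.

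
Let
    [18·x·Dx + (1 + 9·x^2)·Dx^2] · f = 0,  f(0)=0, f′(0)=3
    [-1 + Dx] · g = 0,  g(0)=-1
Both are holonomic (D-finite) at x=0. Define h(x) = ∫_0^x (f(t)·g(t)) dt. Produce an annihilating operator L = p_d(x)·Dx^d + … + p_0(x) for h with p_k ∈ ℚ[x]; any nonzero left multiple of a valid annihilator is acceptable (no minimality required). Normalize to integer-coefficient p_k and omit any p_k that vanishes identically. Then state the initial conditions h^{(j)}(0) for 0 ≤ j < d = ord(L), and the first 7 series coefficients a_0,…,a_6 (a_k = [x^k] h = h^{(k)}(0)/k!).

f: a_k = 0, 3, 0, -9, 0, 243/5, 0, …
g: a_k = -1, -1, -1/2, -1/6, -1/24, -1/120, -1/720, …
Sym-product of L_f,L_g gives L₀ (≤ ord 2).
Integrate: L := L₀·Dx.
L = (1 - 18·x + 9·x^2)·Dx + (-2 + 18·x - 18·x^2)·Dx^2 + (1 + 9·x^2)·Dx^3  (order 3).
h: a_k = 0, 0, -3/2, -1, 15/8, 17/10, -1769/240, …
ICs: h(0) = 0, h′(0) = 0, h′′(0) = -3.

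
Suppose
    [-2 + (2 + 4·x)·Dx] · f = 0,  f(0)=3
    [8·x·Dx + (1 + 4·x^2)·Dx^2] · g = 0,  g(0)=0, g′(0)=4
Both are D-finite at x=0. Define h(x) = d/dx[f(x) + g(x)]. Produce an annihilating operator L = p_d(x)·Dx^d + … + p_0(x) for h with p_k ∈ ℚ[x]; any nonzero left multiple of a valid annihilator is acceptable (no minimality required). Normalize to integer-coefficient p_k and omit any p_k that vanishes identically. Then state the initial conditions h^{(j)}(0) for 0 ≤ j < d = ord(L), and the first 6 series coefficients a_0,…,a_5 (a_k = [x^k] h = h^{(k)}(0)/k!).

f: a_k = 3, 3, -3/2, 3/2, -15/8, 21/8, …
g: a_k = 0, 4, 0, -16/3, 0, 64/5, …
h₀=f+g: left-lcm gives L₀, ord ≤ 3.
Derive L from L₀ (diff closure).
L = (-8 - 40·x + 96·x^2 + 96·x^3) + (-11 - 32·x + 40·x^2 + 384·x^3 + 336·x^4)·Dx + (-1 + 6·x + 24·x^2 + 48·x^3 + 112·x^4 + 96·x^5)·Dx^2  (order 2).
h: a_k = 7, -3, -23/2, -15/2, 617/8, -189/8, …
ICs: h(0) = 7, h′(0) = -3.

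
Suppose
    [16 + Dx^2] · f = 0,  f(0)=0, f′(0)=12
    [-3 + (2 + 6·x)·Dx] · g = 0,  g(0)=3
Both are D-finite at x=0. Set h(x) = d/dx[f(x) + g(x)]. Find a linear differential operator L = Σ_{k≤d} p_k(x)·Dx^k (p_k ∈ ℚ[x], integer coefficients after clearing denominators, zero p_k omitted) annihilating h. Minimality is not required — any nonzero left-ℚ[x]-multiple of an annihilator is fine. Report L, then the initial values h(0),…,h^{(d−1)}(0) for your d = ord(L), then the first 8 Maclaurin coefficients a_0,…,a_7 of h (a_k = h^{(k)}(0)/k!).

f: a_k = 0, 12, 0, -32, 0, 128/5, 0, -1024/105, …
g: a_k = 3, 9/2, -27/8, 81/16, -1215/128, 5103/256, -45927/1024, 216513/2048, …
f+g: L₀ = lclm(L_f,L_g), ord ≤ 2+1.
h₀' ⇒ L via d/dx closure of L₀.
L = (-9552 - 18432·x - 27648·x^2) + (-2912 - 21024·x - 55296·x^2 - 55296·x^3)·Dx + (-597 - 1152·x - 1728·x^2)·Dx^2 + (-182 - 1314·x - 3456·x^2 - 3456·x^3)·Dx^3  (order 3).
h: a_k = 33/2, -27/4, -1293/16, -1215/32, 58283/256, -137781/512, 20636713/30720, -8444007/4096, …
ICs: h(0) = 33/2, h′(0) = -27/4, h′′(0) = -1293/8.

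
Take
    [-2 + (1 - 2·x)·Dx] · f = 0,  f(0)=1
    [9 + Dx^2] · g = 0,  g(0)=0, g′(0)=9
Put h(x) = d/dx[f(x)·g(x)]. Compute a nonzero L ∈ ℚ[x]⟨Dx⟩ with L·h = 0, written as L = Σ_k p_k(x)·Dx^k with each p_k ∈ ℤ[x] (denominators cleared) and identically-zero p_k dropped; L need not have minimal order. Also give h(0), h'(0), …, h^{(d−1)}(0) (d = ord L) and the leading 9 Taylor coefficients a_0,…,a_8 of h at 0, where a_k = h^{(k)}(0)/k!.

L = (1 - 36·x + 36·x^2) + (-4 + 8·x)·Dx + (1 - 4·x + 4·x^2)·Dx^2  (order 2).
h: a_k = 9, 36, 135/2, 180, 3843/8, 11529/10, 214479/80, 214479/35, 61776513/4480, …
ICs: h(0) = 9, h′(0) = 36.

f: a_k = 1, 2, 4, 8, 16, 32, 64, 128, 256, …
g: a_k = 0, 9, 0, -27/2, 0, 243/40, 0, -729/560, 0, …
L₀ := L_f ⊗_s L_g (sym. prod.), ord ≤ 2.
Differentiate: ansatz ord ≤ ord L₀ ⇒ L.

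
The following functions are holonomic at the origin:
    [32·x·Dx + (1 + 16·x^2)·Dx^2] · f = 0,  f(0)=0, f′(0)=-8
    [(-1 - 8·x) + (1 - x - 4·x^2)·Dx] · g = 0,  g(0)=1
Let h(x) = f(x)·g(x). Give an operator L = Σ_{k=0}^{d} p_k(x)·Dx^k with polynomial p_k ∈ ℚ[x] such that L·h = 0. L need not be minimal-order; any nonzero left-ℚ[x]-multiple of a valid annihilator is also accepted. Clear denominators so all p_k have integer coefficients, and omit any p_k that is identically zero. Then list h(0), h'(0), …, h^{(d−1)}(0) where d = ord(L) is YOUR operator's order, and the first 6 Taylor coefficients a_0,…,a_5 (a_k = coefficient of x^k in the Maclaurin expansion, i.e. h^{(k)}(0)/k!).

L = (8 + 32·x + 384·x^2) + (2 - 16·x + 64·x^2 + 384·x^3)·Dx + (-1 + x - 12·x^2 + 16·x^3 + 64·x^4)·Dx^2  (order 2).
h: a_k = 0, -8, -8, 8/3, -88/3, -6424/15, …
ICs: h(0) = 0, h′(0) = -8.

f: a_k = 0, -8, 0, 128/3, 0, -2048/5, …
g: a_k = 1, 1, 5, 9, 29, 65, …
f·g: L₀ = L_f ⊗_s L_g, ord ≤ 2·1.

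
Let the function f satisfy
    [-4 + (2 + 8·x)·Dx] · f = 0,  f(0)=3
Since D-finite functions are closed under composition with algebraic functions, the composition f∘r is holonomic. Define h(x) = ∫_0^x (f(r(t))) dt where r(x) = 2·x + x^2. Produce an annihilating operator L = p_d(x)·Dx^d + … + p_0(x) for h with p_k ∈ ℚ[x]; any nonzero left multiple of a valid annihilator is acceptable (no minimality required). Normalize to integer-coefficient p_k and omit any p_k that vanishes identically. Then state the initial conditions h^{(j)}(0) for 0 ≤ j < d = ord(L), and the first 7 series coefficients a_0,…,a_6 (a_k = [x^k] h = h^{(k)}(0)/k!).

L = (-4 - 4·x)·Dx + (1 + 8·x + 4·x^2)·Dx^2  (order 2).
h: a_k = 0, 3, 6, -6, 18, -342/5, 300, …
ICs: h(0) = 0, h′(0) = 3.

f: a_k = 3, 6, -6, 12, -30, 84, -252, …
Change of var in L_f (x↦r) gives L₀.
∫: right-multiply L₀ by Dx.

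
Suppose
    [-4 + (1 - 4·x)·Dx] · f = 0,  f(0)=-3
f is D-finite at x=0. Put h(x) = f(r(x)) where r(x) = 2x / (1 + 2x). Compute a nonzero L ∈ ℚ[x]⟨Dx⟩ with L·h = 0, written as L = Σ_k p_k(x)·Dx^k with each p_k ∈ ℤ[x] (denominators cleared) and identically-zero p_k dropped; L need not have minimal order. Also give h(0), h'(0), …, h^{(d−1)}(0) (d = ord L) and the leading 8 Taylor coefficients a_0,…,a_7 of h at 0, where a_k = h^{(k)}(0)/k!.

L = 8 + (-1 + 4·x + 12·x^2)·Dx  (order 1).
h: a_k = -3, -24, -144, -864, -5184, -31104, -186624, -1119744, …
ICs: h(0) = -3.

f: a_k = -3, -12, -48, -192, -768, -3072, -12288, -49152, …
Change of var in L_f (x↦r) gives L₀.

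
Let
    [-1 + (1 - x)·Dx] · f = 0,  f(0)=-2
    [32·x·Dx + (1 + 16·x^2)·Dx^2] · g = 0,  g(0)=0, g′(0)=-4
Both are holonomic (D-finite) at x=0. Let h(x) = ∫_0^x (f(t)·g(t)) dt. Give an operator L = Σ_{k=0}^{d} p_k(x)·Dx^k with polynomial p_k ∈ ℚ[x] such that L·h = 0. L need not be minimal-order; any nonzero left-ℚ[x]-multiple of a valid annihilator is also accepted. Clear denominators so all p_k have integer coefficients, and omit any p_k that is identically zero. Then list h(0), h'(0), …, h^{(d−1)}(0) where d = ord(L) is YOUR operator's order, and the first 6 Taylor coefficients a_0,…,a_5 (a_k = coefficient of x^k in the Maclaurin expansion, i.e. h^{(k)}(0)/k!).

L = 32·x·Dx + (2 - 32·x + 64·x^2)·Dx^2 + (-1 + x - 16·x^2 + 16·x^3)·Dx^3  (order 3).
h: a_k = 0, 0, 4, 8/3, -26/3, -104/15, …
ICs: h(0) = 0, h′(0) = 0, h′′(0) = 8.

f: a_k = -2, -2, -2, -2, -2, -2, …
g: a_k = 0, -4, 0, 64/3, 0, -1024/5, …
f·g: L₀ = L_f ⊗_s L_g, ord ≤ 1·2.
h=∫₀ˣh₀: take L = L₀·Dx.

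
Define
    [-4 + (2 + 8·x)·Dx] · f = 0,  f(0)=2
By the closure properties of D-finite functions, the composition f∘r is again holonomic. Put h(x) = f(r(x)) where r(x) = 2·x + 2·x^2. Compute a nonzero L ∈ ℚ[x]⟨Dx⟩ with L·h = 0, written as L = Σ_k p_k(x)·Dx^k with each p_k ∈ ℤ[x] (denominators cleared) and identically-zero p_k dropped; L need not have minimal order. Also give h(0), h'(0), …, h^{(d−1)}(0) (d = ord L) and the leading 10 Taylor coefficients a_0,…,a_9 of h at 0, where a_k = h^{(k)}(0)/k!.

f: a_k = 2, 4, -4, 8, -20, 56, -168, 528, -1716, 5720, …
f∘r: x↦r, Dx↦Dx/r' in L_f ⇒ L₀.
L = (-4 - 8·x) + (1 + 8·x + 8·x^2)·Dx  (order 1).
h: a_k = 2, 8, -8, 32, -144, 704, -3648, 19712, -109888, 627456, …
ICs: h(0) = 2.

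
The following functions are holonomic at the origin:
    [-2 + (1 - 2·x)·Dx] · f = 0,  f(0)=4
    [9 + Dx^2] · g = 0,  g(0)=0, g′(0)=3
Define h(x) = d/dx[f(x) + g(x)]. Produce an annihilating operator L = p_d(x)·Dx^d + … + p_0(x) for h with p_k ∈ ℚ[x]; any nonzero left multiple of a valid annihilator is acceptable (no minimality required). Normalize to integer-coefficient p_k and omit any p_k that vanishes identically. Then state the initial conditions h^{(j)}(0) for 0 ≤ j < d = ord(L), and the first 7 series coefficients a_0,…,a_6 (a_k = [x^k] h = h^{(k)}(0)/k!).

L = (684 - 432·x + 432·x^2) + (-99 + 306·x - 324·x^2 + 216·x^3)·Dx + (76 - 48·x + 48·x^2)·Dx^2 + (-11 + 34·x - 36·x^2 + 24·x^3)·Dx^3  (order 3).
h: a_k = 11, 32, 165/2, 256, 5201/8, 1536, 286477/80, …
ICs: h(0) = 11, h′(0) = 32, h′′(0) = 165.

f: a_k = 4, 8, 16, 32, 64, 128, 256, …
g: a_k = 0, 3, 0, -9/2, 0, 81/40, 0, …
f+g: L₀ = lclm(L_f,L_g), ord ≤ 1+2.
Derive L from L₀ (diff closure).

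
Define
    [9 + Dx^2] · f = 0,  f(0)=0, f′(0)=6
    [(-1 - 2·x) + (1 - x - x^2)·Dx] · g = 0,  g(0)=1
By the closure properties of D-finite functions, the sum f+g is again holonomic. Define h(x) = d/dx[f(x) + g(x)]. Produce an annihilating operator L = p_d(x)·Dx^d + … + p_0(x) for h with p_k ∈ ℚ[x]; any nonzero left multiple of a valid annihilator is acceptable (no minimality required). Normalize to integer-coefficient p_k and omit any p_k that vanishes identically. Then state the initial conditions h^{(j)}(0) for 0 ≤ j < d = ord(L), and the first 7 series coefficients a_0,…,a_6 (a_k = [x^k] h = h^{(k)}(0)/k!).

f: a_k = 0, 6, 0, -9, 0, 81/20, 0, …
g: a_k = 1, 1, 2, 3, 5, 8, 13, …
L₀ := lclm(L_f,L_g); ord L₀ ≤ 2+1.
h₀' ⇒ L via d/dx closure of L₀.
L = (468 + 1026·x + 1170·x^2 + 450·x^3 + 630·x^4 + 486·x^5 + 162·x^6) + (-81 - 63·x + 252·x^2 + 45·x^3 - 90·x^4 + 153·x^5 + 189·x^6 + 54·x^7)·Dx + (52 + 114·x + 130·x^2 + 50·x^3 + 70·x^4 + 54·x^5 + 18·x^6)·Dx^2 + (-9 - 7·x + 28·x^2 + 5·x^3 - 10·x^4 + 17·x^5 + 21·x^6 + 6·x^7)·Dx^3  (order 3).
h: a_k = 7, 4, -18, 20, 241/4, 78, 5637/40, …
ICs: h(0) = 7, h′(0) = 4, h′′(0) = -36.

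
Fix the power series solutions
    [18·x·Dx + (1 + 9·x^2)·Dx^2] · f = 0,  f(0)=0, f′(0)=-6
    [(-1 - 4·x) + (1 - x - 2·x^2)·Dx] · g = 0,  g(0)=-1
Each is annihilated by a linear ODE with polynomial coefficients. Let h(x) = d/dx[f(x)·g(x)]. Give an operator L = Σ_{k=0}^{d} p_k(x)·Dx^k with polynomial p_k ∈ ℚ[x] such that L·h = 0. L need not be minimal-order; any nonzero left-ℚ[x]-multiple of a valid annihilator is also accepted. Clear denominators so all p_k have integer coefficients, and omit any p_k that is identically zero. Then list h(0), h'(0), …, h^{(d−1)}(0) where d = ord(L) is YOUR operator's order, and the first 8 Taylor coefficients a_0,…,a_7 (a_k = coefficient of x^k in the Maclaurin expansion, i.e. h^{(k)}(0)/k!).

L = (-30 + 2106·x^2 + 3888·x^3 + 11664·x^4) + (15 + 78·x + 27·x^2 + 306·x^3 + 3888·x^4 + 7776·x^5)·Dx + (-2 - 7·x - 59·x^2 + 9·x^3 - 261·x^4 + 648·x^5 + 972·x^6)·Dx^2  (order 2).
h: a_k = 6, 12, 0, 48, 546, 3996/5, -9564/5, -384/7, …
ICs: h(0) = 6, h′(0) = 12.

f: a_k = 0, -6, 0, 18, 0, -486/5, 0, 4374/7, …
g: a_k = -1, -1, -3, -5, -11, -21, -43, -85, …
h₀=f·g: eliminate ⇒ L₀, order ≤ 2·1.
Derive L from L₀ (diff closure).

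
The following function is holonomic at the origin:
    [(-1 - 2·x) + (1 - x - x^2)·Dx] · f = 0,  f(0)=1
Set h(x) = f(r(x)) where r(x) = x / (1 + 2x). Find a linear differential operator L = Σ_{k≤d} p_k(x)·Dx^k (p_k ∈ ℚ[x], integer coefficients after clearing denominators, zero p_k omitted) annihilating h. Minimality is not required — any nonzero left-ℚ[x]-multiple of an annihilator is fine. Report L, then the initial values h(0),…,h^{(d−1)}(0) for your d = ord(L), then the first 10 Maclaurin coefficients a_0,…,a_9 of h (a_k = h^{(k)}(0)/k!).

L = (-1 - 4·x) + (1 + 5·x + 7·x^2 + 2·x^3)·Dx  (order 1).
h: a_k = 1, 1, 0, -1, 3, -8, 21, -55, 144, -377, …
ICs: h(0) = 1.

f: a_k = 1, 1, 2, 3, 5, 8, 13, 21, 34, 55, …
Substitute x→r, Dx→(1/r')Dx; clear ⇒ L₀.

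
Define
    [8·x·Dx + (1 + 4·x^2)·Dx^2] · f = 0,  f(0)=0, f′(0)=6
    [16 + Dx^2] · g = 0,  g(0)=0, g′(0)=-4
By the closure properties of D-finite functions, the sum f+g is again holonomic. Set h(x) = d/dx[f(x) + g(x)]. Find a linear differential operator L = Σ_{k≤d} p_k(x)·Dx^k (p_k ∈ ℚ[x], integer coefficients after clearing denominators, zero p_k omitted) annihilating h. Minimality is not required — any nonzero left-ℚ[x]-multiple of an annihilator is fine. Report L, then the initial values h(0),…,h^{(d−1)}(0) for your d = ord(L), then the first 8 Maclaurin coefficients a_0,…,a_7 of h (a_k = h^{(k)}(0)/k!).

L = (-512·x + 5120·x^3 + 4096·x^5) + (16 + 512·x^2 + 2304·x^4 + 2048·x^6)·Dx + (-32·x + 320·x^3 + 256·x^5)·Dx^2 + (1 + 32·x^2 + 144·x^4 + 128·x^6)·Dx^3  (order 3).
h: a_k = 2, 0, 8, 0, 160/3, 0, -16256/45, 0, …
ICs: h(0) = 2, h′(0) = 0, h′′(0) = 16.

f: a_k = 0, 6, 0, -8, 0, 96/5, 0, -384/7, …
g: a_k = 0, -4, 0, 32/3, 0, -128/15, 0, 1024/315, …
L₀ := lclm(L_f,L_g); ord L₀ ≤ 2+2.
Differentiate: ansatz ord ≤ ord L₀ ⇒ L.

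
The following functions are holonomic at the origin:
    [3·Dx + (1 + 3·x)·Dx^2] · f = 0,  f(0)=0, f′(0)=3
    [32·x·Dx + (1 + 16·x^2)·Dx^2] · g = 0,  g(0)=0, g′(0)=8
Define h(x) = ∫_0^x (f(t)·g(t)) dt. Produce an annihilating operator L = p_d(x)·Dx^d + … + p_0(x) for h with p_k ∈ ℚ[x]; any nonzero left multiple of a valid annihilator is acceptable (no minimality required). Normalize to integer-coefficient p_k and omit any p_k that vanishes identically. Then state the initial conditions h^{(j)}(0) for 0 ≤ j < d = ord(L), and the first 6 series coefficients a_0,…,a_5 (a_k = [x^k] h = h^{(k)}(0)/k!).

L = (15744 + 89280·x + 811008·x^2 + 5299200·x^3 + 13271040·x^4 + 17252352·x^5 + 21233664·x^7)·Dx^2 + (4258 + 91200·x + 775488·x^2 + 4635648·x^3 + 18247680·x^4 + 41140224·x^5 + 46448640·x^6 + 21233664·x^7 + 74317824·x^8)·Dx^3 + (492 + 12548·x + 131328·x^2 + 747968·x^3 + 3219456·x^4 + 10146816·x^5 + 21233664·x^6 + 24920064·x^7 + 21233664·x^8 + 42467328·x^9)·Dx^4 + (73 + 822·x + 6161·x^2 + 34944·x^3 + 151168·x^4 + 500736·x^5 + 1322496·x^6 + 2654208·x^7 + 3244032·x^8 + 3538944·x^9 + 5308416·x^10)·Dx^5  (order 5).
h: a_k = 0, 0, 0, 8, -9, -56/5, …
ICs: h(0) = 0, h′(0) = 0, h′′(0) = 0, h′′′(0) = 48, h′′′′(0) = -216.

f: a_k = 0, 3, -9/2, 9, -81/4, 243/5, …
g: a_k = 0, 8, 0, -128/3, 0, 2048/5, …
f·g: L₀ = L_f ⊗_s L_g, ord ≤ 2·2.
h=∫₀ˣh₀: take L = L₀·Dx.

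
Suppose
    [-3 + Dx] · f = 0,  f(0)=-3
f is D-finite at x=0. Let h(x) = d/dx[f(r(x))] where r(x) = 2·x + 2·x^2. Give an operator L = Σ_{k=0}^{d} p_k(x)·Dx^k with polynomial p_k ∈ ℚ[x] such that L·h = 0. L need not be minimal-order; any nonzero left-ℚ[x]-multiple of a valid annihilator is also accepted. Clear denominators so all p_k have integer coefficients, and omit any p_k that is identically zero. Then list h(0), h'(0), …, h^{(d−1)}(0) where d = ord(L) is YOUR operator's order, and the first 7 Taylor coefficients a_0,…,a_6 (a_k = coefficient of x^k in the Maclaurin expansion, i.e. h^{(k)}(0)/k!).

L = (8 + 24·x + 24·x^2) + (-1 - 2·x)·Dx  (order 1).
h: a_k = -18, -144, -648, -2160, -5832, -67392/5, -137376/5, …
ICs: h(0) = -18.

f: a_k = -3, -9, -27/2, -27/2, -81/8, -243/40, -243/80, …
Change of var in L_f (x↦r) gives L₀.
Differentiate: ansatz ord ≤ ord L₀ ⇒ L.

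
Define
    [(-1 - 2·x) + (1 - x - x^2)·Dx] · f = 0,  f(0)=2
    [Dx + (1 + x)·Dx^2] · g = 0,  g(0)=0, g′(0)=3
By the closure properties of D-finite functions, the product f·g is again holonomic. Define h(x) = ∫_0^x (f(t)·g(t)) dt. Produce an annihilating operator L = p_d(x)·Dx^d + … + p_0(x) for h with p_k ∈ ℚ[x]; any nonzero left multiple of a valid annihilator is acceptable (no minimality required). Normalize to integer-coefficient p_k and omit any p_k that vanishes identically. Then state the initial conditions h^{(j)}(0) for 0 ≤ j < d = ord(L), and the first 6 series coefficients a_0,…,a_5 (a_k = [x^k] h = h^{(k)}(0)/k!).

L = (3 + 4·x)·Dx + (1 + 7·x + 5·x^2)·Dx^2 + (-1 + 2·x^2 + x^3)·Dx^3  (order 3).
h: a_k = 0, 0, 3, 1, 11/4, 5/2, …
ICs: h(0) = 0, h′(0) = 0, h′′(0) = 6.

f: a_k = 2, 2, 4, 6, 10, 16, …
g: a_k = 0, 3, -3/2, 1, -3/4, 3/5, …
L₀ := L_f ⊗_s L_g (sym. prod.), ord ≤ 2.
h=∫h₀ ⇒ L = L₀·Dx.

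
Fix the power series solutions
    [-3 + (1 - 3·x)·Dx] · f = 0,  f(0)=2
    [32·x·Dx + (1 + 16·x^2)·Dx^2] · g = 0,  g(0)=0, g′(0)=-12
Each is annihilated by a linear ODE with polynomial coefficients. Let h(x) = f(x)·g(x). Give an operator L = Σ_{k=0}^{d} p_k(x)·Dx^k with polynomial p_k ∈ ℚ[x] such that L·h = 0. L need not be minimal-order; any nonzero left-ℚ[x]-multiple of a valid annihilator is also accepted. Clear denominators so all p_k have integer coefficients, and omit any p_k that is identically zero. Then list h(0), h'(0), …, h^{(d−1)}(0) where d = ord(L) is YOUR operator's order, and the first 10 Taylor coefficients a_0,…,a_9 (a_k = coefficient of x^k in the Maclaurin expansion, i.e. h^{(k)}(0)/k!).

L = 96·x + (6 - 32·x + 192·x^2)·Dx + (-1 + 3·x - 16·x^2 + 48·x^3)·Dx^2  (order 2).
h: a_k = 0, -24, -72, -88, -264, -10104/5, -30312/5, -145032/35, -435096/35, -22265944/105, …
ICs: h(0) = 0, h′(0) = -24.

f: a_k = 2, 6, 18, 54, 162, 486, 1458, 4374, 13122, 39366, …
g: a_k = 0, -12, 0, 64, 0, -3072/5, 0, 49152/7, 0, -262144/3, …
f·g: L₀ = L_f ⊗_s L_g, ord ≤ 1·2.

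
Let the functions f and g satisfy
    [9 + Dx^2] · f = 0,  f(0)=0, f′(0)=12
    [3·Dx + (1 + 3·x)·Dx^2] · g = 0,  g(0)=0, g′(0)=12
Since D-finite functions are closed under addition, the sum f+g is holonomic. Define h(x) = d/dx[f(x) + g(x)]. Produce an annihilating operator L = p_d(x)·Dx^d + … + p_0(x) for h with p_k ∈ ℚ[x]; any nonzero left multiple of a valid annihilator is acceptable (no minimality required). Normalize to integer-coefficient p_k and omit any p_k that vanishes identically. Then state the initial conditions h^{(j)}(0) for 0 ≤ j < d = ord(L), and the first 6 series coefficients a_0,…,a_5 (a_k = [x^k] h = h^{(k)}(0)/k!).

L = (63 + 54·x + 81·x^2) + (9 + 45·x + 81·x^2 + 81·x^3)·Dx + (7 + 6·x + 9·x^2)·Dx^2 + (1 + 5·x + 9·x^2 + 9·x^3)·Dx^3  (order 3).
h: a_k = 24, -36, 54, -324, 2025/2, -2916, …
ICs: h(0) = 24, h′(0) = -36, h′′(0) = 108.

f: a_k = 0, 12, 0, -18, 0, 81/10, …
g: a_k = 0, 12, -18, 36, -81, 972/5, …
Sum ⇒ L₀ = lclm(L_f,L_g) in ℚ(x)⟨Dx⟩.
h₀' ⇒ L via d/dx closure of L₀.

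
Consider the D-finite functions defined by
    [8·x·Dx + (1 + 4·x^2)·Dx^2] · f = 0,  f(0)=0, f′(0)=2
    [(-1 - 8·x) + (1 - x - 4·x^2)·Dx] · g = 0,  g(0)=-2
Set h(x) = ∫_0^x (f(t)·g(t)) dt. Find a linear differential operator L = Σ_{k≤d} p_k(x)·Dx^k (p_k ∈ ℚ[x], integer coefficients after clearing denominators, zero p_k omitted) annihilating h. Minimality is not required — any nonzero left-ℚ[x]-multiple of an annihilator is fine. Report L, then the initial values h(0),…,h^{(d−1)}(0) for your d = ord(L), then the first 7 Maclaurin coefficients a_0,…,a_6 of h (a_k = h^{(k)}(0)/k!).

L = (8 + 8·x + 96·x^2)·Dx + (2 + 8·x + 16·x^2 + 96·x^3)·Dx^2 + (-1 + x + 4·x^3 + 16·x^4)·Dx^3  (order 3).
h: a_k = 0, 0, -2, -4/3, -11/3, -92/15, -766/45, …
ICs: h(0) = 0, h′(0) = 0, h′′(0) = -4.

f: a_k = 0, 2, 0, -8/3, 0, 32/5, 0, …
g: a_k = -2, -2, -10, -18, -58, -130, -362, …
Sym-product of L_f,L_g gives L₀ (≤ ord 2).
h=∫₀ˣh₀: take L = L₀·Dx.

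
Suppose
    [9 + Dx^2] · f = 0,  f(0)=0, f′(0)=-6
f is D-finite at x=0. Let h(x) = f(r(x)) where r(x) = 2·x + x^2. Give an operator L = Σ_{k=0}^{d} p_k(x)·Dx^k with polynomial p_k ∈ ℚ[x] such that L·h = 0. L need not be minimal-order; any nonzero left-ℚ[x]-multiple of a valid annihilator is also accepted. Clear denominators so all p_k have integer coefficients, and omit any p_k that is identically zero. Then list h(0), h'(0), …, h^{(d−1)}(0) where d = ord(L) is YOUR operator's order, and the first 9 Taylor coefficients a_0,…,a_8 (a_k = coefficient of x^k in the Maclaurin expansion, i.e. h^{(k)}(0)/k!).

L = (36 + 108·x + 108·x^2 + 36·x^3) - Dx + (1 + x)·Dx^2  (order 2).
h: a_k = 0, -12, -6, 72, 108, -378/5, -315, -7452/35, 1134/5, …
ICs: h(0) = 0, h′(0) = -12.

f: a_k = 0, -6, 0, 9, 0, -81/20, 0, 243/280, 0, …
Substitute x→r, Dx→(1/r')Dx; clear ⇒ L₀.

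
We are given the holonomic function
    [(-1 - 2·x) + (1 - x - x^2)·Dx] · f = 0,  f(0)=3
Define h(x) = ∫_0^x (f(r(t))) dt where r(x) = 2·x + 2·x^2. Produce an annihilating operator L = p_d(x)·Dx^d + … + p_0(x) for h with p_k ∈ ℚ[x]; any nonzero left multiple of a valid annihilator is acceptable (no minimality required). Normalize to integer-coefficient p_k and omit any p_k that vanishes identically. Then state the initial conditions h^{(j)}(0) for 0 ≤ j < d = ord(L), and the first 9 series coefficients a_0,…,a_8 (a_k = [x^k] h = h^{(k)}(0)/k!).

f: a_k = 3, 3, 6, 9, 15, 24, 39, 63, 102, …
Substitute x→r, Dx→(1/r')Dx; clear ⇒ L₀.
∫: right-multiply L₀ by Dx.
L = (2 + 12·x + 24·x^2 + 16·x^3)·Dx + (-1 + 2·x + 6·x^2 + 8·x^3 + 4·x^4)·Dx^2  (order 2).
h: a_k = 0, 3, 3, 10, 30, 96, 324, 7848/7, 3960, …
ICs: h(0) = 0, h′(0) = 3.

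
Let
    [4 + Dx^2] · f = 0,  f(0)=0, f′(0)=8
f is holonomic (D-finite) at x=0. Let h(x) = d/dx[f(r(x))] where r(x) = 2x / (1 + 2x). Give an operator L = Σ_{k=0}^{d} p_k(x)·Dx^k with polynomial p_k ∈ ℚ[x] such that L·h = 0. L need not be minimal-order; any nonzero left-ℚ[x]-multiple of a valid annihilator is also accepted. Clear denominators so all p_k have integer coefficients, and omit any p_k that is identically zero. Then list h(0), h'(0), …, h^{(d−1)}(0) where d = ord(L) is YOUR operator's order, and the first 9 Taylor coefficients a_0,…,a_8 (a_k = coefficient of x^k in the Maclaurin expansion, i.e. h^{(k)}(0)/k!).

L = (40 + 96·x + 96·x^2) + (12 + 72·x + 144·x^2 + 96·x^3)·Dx + (1 + 8·x + 24·x^2 + 32·x^3 + 16·x^4)·Dx^2  (order 2).
h: a_k = 16, -64, 64, 512, -11008/3, 15360, -2262016/45, 6209536/45, -100888576/315, …
ICs: h(0) = 16, h′(0) = -64.

f: a_k = 0, 8, 0, -16/3, 0, 16/15, 0, -32/315, 0, …
Change of var in L_f (x↦r) gives L₀.
Derive L from L₀ (diff closure).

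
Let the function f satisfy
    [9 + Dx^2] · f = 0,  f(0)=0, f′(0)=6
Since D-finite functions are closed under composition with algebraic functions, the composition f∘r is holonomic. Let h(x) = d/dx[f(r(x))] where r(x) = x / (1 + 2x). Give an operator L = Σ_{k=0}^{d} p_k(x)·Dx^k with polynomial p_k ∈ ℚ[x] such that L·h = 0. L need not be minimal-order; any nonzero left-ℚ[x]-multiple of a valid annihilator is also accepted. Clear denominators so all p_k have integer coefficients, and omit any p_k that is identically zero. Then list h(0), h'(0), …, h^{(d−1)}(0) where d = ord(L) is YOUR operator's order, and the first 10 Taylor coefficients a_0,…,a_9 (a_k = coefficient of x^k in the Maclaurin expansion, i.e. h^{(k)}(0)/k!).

L = (33 + 96·x + 96·x^2) + (12 + 72·x + 144·x^2 + 96·x^3)·Dx + (1 + 8·x + 24·x^2 + 32·x^3 + 16·x^4)·Dx^2  (order 2).
h: a_k = 6, -24, 45, 24, -2319/4, 2925, -429483/40, 166326/5, -40937265/448, 25369845/112, …
ICs: h(0) = 6, h′(0) = -24.

f: a_k = 0, 6, 0, -9, 0, 81/20, 0, -243/280, 0, 243/2240, …
f∘r: x↦r, Dx↦Dx/r' in L_f ⇒ L₀.
h₀' ⇒ L via d/dx closure of L₀.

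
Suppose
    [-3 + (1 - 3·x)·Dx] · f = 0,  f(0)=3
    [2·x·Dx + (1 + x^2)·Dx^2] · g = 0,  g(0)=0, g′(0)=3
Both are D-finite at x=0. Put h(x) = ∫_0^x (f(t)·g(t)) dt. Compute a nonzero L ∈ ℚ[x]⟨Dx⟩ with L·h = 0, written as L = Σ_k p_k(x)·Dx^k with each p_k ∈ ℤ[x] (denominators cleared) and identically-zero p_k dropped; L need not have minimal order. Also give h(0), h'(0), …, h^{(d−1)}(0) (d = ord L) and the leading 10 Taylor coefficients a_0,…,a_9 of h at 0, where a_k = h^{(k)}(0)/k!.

L = 6·x·Dx + (6 - 2·x + 12·x^2)·Dx^2 + (-1 + 3·x - x^2 + 3·x^3)·Dx^3  (order 3).
h: a_k = 0, 0, 9/2, 9, 39/2, 234/5, 1173/10, 10557/35, 55413/70, 73884/35, …
ICs: h(0) = 0, h′(0) = 0, h′′(0) = 9.

f: a_k = 3, 9, 27, 81, 243, 729, 2187, 6561, 19683, 59049, …
g: a_k = 0, 3, 0, -1, 0, 3/5, 0, -3/7, 0, 1/3, …
f·g: L₀ = L_f ⊗_s L_g, ord ≤ 1·2.
Integrate: L := L₀·Dx.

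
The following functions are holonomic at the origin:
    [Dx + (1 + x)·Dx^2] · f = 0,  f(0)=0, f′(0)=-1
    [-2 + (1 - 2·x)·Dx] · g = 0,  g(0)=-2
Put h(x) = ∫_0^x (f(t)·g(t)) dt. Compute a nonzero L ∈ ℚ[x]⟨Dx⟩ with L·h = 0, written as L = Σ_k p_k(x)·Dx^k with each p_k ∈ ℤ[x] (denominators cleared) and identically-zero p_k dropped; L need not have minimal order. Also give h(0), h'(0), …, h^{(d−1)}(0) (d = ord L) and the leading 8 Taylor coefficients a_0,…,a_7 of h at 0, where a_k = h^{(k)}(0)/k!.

L = 2·Dx + (3 + 6·x)·Dx^2 + (-1 + x + 2·x^2)·Dx^3  (order 3).
h: a_k = 0, 0, 1, 1, 5/3, 77/30, 391/90, 37/5, …
ICs: h(0) = 0, h′(0) = 0, h′′(0) = 2.

f: a_k = 0, -1, 1/2, -1/3, 1/4, -1/5, 1/6, -1/7, …
g: a_k = -2, -4, -8, -16, -32, -64, -128, -256, …
Sym-product of L_f,L_g gives L₀ (≤ ord 2).
∫: right-multiply L₀ by Dx.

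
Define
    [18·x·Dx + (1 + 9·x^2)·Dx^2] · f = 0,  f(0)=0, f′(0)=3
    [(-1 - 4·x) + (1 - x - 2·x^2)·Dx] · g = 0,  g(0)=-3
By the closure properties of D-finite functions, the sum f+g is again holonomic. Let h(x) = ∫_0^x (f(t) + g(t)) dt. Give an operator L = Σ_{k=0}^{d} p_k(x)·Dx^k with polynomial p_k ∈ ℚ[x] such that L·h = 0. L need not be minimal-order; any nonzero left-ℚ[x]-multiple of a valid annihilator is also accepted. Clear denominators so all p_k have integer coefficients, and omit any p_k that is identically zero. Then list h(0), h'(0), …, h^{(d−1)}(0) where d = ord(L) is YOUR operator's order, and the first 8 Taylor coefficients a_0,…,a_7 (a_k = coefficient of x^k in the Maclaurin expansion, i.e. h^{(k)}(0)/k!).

f: a_k = 0, 3, 0, -9, 0, 243/5, 0, -2187/7, …
g: a_k = -3, -3, -9, -15, -33, -63, -129, -255, …
L₀ := lclm(L_f,L_g); ord L₀ ≤ 2+1.
h=∫h₀ ⇒ L = L₀·Dx.
L = (18 - 72·x - 918·x^2 - 1872·x^3 - 4608·x^4 - 1296·x^6)·Dx^2 + (-8 - 30·x - 278·x^3 - 1788·x^4 - 3216·x^5 - 324·x^6 - 1296·x^7)·Dx^3 + (1 + 4·x + 24·x^2 + 4·x^3 + 103·x^4 - 300·x^5 - 312·x^6 - 108·x^7 - 216·x^8)·Dx^4  (order 4).
h: a_k = 0, -3, 0, -3, -6, -33/5, -12/5, -129/7, …
ICs: h(0) = 0, h′(0) = -3, h′′(0) = 0, h′′′(0) = -18.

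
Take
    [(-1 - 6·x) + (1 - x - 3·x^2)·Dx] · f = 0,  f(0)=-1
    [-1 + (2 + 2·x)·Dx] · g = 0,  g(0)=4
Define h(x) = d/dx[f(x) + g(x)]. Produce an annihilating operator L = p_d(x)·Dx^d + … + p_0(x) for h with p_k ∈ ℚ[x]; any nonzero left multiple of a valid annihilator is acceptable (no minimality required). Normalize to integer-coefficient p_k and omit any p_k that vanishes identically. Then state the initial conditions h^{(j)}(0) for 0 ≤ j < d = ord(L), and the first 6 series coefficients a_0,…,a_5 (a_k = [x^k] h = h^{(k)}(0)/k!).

f: a_k = -1, -1, -4, -7, -19, -40, …
g: a_k = 4, 2, -1/2, 1/4, -5/32, 7/64, …
f+g: L₀ = lclm(L_f,L_g), ord ≤ 1+1.
h₀' ⇒ L via d/dx closure of L₀.
L = (-108 - 690·x - 1260·x^2 - 1620·x^3 - 810·x^4) + (-165 - 1476·x - 3819·x^2 - 6408·x^3 - 6345·x^4 - 2430·x^5)·Dx + (34 + 114·x + 134·x^2 - 378·x^3 - 1422·x^4 - 1530·x^5 - 540·x^6)·Dx^2  (order 2).
h: a_k = 1, -9, -81/4, -613/8, -12765/64, -74559/128, …
ICs: h(0) = 1, h′(0) = -9.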